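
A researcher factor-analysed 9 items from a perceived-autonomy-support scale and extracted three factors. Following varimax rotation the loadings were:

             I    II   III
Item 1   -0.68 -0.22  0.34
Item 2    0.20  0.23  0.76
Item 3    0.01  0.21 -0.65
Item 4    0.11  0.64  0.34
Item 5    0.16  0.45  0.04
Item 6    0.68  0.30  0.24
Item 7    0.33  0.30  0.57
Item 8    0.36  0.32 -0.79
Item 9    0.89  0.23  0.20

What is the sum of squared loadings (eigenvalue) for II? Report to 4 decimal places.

SS loadings for II = (-0.22)² + 0.23² + 0.21² + 0.64² + 0.45² + 0.30² + 0.30² + 0.32² + 0.23² = 0.0484 + 0.0529 + 0.0441 + 0.4096 + 0.2025 + 0.0900 + 0.0900 + 0.1024 + 0.0529 = 1.0928

1.0928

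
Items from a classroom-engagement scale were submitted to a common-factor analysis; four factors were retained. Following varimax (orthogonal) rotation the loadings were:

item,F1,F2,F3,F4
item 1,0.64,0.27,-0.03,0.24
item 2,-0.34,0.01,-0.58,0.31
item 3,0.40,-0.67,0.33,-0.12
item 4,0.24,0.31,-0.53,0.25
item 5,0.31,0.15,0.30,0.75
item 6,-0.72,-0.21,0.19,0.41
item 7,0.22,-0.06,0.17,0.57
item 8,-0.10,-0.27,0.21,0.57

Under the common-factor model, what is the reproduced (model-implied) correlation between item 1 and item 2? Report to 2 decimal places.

r̂ = Σ λ_i·λ_j across factors = (0.64)(-0.34) + (0.27)(0.01) + (-0.03)(-0.58) + (0.24)(0.31)
  = -0.2176 +0.0027 +0.0174 +0.0744 = -0.1231

-0.12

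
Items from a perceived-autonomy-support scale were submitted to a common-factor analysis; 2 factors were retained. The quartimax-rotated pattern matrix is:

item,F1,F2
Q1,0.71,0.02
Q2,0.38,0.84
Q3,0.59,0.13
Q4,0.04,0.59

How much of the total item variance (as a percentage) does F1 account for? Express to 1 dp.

25.0%

SS loadings for F1 = 0.71² + 0.38² + 0.59² + 0.04² = 0.9982
With 4 standardized items, total variance = 4. Proportion = 0.9982/4 = 0.2495 → 24.95%.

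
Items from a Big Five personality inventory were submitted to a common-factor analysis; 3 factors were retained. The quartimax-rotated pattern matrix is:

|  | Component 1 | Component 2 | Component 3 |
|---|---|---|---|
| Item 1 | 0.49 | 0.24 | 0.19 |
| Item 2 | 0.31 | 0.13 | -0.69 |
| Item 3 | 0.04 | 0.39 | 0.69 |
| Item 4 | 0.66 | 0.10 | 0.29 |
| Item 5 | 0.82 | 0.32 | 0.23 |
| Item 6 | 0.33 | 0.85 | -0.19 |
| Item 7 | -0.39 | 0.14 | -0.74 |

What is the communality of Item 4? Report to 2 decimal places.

h² = 0.66² + 0.10² + 0.29² = 0.4356 + 0.0100 + 0.0841 = 0.5297

0.53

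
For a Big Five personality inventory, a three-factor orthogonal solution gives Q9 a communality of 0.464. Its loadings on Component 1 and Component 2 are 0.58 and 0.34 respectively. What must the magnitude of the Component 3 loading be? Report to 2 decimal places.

Under orthogonal rotation h² = Σλ², so λ_Component 3² = h² − (0.4520) = 0.464 − 0.4520 = 0.0120.
|λ| = √0.0120 = 0.1095.

0.11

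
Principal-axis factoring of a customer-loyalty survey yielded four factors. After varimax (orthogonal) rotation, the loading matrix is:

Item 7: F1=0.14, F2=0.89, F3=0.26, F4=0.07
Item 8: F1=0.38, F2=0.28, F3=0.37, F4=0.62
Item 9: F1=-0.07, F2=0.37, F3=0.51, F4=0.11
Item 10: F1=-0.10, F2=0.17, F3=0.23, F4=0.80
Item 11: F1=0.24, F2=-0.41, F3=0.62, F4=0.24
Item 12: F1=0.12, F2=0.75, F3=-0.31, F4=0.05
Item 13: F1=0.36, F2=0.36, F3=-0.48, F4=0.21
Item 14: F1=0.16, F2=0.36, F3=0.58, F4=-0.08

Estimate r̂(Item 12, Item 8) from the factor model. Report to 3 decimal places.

r̂ = Σ λ_i·λ_j across factors = (0.12)(0.38) + (0.75)(0.28) + (-0.31)(0.37) + (0.05)(0.62)
  = +0.0456 +0.2100 -0.1147 +0.0310 = 0.1719

0.172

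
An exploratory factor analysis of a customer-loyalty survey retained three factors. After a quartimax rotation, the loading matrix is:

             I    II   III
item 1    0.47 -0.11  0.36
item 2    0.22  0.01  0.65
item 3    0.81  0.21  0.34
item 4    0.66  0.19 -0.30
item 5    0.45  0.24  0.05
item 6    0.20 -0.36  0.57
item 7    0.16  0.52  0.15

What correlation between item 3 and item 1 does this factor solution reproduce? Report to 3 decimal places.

0.480

r̂ = Σ λ_i·λ_j across factors = (0.81)(0.47) + (0.21)(-0.11) + (0.34)(0.36)
  = +0.3807 -0.0231 +0.1224 = 0.4800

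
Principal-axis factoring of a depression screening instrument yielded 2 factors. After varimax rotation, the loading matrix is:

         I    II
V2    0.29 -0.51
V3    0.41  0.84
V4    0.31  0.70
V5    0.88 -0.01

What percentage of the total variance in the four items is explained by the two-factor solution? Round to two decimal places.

Communalities: 0.3442, 0.8737, 0.5861, 0.7745; Σh² = 2.5785.
Total variance with 4 standardized items is 4, so the solution explains 2.5785/4 = 0.6446 = 64.46%.

64.46%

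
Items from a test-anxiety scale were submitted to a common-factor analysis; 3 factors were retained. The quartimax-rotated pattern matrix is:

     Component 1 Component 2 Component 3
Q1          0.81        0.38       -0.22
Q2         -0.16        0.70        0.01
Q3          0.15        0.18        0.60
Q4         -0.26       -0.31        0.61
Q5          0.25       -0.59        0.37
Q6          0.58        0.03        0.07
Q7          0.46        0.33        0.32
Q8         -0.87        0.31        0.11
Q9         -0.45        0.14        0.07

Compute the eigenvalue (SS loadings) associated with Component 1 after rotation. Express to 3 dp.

SS loadings for Component 1 = 0.81² + (-0.16)² + 0.15² + (-0.26)² + 0.25² + 0.58² + 0.46² + (-0.87)² + (-0.45)² = 0.6561 + 0.0256 + 0.0225 + 0.0676 + 0.0625 + 0.3364 + 0.2116 + 0.7569 + 0.2025 = 2.3417

2.342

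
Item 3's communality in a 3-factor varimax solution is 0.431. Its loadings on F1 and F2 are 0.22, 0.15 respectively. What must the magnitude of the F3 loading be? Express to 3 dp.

Under orthogonal rotation h² = Σλ², so λ_F3² = h² − (0.0709) = 0.431 − 0.0709 = 0.3601.
|λ| = √0.3601 = 0.6001.

0.600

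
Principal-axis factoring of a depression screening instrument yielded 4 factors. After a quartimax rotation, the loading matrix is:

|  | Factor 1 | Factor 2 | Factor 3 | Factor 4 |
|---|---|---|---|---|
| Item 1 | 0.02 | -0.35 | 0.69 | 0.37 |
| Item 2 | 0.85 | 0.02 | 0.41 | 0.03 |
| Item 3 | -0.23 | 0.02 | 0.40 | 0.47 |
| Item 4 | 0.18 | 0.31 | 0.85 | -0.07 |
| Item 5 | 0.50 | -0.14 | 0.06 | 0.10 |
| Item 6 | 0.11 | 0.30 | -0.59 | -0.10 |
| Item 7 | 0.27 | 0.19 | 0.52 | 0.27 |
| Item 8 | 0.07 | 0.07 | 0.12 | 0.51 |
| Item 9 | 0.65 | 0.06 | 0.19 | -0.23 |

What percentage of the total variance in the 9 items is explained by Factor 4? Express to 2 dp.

SS loadings for Factor 4 = 0.37² + 0.03² + 0.47² + (-0.07)² + 0.10² + (-0.10)² + 0.27² + 0.51² + (-0.23)² = 0.7695
With 9 standardized items, total variance = 9. Proportion = 0.7695/9 = 0.0855 → 8.55%.

8.55%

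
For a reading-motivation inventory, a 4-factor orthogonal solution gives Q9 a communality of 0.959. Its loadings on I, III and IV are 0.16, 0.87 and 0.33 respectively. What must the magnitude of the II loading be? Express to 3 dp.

0.260

Under orthogonal rotation h² = Σλ², so λ_II² = h² − (0.8914) = 0.959 − 0.8914 = 0.0676.
|λ| = √0.0676 = 0.2600.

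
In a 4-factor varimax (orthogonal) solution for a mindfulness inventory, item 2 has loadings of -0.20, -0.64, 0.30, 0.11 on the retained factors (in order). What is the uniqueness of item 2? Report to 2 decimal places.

h² = (-0.20)² + (-0.64)² + 0.30² + 0.11² = 0.0400 + 0.4096 + 0.0900 + 0.0121 = 0.5517
Uniqueness u² = 1 − h² = 1 − 0.5517 = 0.4483

0.45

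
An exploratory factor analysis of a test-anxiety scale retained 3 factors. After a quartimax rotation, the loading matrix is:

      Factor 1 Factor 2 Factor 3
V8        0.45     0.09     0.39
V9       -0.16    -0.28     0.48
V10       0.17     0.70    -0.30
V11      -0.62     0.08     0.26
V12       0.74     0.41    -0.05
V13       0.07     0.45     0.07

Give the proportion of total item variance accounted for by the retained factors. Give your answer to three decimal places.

SS loadings by factor: 1.1939, 0.9535, 0.5475; total = 2.6949.
Total variance with 6 standardized items is 6, so the solution explains 2.6949/6 = 0.4491.

0.449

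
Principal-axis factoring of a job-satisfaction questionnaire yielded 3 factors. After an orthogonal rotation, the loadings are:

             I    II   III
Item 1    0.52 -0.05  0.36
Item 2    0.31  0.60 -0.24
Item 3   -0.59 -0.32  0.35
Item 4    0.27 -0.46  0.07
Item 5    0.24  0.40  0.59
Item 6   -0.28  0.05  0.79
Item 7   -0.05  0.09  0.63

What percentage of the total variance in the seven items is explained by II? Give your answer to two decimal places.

12.10%

SS loadings for II = (-0.05)² + 0.60² + (-0.32)² + (-0.46)² + 0.40² + 0.05² + 0.09² = 0.8471
With 7 standardized items, total variance = 7. Proportion = 0.8471/7 = 0.1210 → 12.10%.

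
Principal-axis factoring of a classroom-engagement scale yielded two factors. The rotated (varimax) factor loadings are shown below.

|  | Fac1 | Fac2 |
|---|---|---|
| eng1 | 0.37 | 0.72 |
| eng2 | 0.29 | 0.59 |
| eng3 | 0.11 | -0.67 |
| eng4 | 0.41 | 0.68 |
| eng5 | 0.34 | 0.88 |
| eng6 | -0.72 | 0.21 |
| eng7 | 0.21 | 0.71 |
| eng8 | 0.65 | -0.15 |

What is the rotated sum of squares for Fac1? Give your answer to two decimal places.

1.50

SS loadings for Fac1 = 0.37² + 0.29² + 0.11² + 0.41² + 0.34² + (-0.72)² + 0.21² + 0.65² = 0.1369 + 0.0841 + 0.0121 + 0.1681 + 0.1156 + 0.5184 + 0.0441 + 0.4225 = 1.5018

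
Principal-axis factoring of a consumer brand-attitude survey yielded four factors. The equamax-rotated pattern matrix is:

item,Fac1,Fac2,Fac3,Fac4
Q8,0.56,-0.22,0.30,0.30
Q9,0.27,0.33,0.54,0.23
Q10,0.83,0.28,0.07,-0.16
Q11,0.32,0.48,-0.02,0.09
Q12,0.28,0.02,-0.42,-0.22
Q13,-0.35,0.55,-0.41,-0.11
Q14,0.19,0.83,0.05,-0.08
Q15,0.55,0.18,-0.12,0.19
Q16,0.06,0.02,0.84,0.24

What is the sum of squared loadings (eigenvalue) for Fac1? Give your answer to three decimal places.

SS loadings for Fac1 = 0.56² + 0.27² + 0.83² + 0.32² + 0.28² + (-0.35)² + 0.19² + 0.55² + 0.06² = 0.3136 + 0.0729 + 0.6889 + 0.1024 + 0.0784 + 0.1225 + 0.0361 + 0.3025 + 0.0036 = 1.7209

1.721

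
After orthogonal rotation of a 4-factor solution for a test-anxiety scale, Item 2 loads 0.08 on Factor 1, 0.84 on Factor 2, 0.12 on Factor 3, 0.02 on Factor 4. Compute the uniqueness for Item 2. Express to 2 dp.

h² = 0.08² + 0.84² + 0.12² + 0.02² = 0.0064 + 0.7056 + 0.0144 + 0.0004 = 0.7268
Uniqueness u² = 1 − h² = 1 − 0.7268 = 0.2732

0.27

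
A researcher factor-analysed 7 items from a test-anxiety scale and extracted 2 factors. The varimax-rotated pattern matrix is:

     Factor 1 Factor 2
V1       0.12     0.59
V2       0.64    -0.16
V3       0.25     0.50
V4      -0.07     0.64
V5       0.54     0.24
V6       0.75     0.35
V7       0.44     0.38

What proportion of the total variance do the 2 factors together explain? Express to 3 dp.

Communalities: 0.3625, 0.4352, 0.3125, 0.4145, 0.3492, 0.6850, 0.3380; Σh² = 2.8969.
Total variance with 7 standardized items is 7, so the solution explains 2.8969/7 = 0.4138.

0.414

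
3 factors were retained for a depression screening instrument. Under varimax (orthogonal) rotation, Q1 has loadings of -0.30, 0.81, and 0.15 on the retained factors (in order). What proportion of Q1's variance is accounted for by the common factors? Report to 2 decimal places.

h² = (-0.30)² + 0.81² + 0.15² = 0.0900 + 0.6561 + 0.0225 = 0.7686

0.77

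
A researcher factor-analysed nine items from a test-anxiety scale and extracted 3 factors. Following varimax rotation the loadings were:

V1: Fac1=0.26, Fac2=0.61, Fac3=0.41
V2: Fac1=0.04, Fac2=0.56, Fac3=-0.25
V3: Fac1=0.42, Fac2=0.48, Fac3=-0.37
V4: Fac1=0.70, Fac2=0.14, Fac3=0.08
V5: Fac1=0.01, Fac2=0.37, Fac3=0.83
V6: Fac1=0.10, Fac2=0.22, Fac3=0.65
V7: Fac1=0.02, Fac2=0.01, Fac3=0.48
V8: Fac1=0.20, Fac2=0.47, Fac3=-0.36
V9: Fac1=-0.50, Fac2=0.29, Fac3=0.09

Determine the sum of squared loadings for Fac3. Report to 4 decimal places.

1.8534

SS loadings for Fac3 = 0.41² + (-0.25)² + (-0.37)² + 0.08² + 0.83² + 0.65² + 0.48² + (-0.36)² + 0.09² = 0.1681 + 0.0625 + 0.1369 + 0.0064 + 0.6889 + 0.4225 + 0.2304 + 0.1296 + 0.0081 = 1.8534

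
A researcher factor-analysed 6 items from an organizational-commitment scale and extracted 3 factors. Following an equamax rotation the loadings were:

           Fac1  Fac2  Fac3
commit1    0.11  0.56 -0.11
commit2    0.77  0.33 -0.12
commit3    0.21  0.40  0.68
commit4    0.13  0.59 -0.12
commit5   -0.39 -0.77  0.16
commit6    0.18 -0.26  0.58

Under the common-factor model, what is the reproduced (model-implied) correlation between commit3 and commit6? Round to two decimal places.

0.33

r̂ = Σ λ_i·λ_j across factors = (0.21)(0.18) + (0.40)(-0.26) + (0.68)(0.58)
  = +0.0378 -0.1040 +0.3944 = 0.3282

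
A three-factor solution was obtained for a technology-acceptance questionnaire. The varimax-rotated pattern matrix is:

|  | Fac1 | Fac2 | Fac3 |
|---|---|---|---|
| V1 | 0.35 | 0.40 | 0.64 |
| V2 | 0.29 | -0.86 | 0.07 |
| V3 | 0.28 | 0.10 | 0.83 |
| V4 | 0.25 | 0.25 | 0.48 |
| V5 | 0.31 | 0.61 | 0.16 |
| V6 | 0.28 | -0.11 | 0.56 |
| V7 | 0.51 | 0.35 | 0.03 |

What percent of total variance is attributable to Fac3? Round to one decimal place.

23.9%

SS loadings for Fac3 = 0.64² + 0.07² + 0.83² + 0.48² + 0.16² + 0.56² + 0.03² = 1.6739
With 7 standardized items, total variance = 7. Proportion = 1.6739/7 = 0.2391 → 23.91%.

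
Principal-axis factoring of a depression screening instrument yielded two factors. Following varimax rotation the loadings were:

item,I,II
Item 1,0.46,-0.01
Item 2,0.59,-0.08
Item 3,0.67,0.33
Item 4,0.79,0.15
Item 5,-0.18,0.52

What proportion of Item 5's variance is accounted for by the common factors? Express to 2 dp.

0.30

h² = (-0.18)² + 0.52² = 0.0324 + 0.2704 = 0.3028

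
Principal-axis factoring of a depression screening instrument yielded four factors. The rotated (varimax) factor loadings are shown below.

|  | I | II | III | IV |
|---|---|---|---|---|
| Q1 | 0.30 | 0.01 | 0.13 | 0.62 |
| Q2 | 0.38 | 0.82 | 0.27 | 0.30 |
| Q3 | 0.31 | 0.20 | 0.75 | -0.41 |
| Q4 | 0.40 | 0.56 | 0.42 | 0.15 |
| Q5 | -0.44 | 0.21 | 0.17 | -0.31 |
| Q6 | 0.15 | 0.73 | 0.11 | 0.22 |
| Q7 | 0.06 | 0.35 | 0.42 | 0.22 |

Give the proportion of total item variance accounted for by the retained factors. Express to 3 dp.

Communalities: 0.4914, 0.9797, 0.8667, 0.6725, 0.3627, 0.6159, 0.3509; Σh² = 4.3398.
Total variance with 7 standardized items is 7, so the solution explains 4.3398/7 = 0.6200.

0.620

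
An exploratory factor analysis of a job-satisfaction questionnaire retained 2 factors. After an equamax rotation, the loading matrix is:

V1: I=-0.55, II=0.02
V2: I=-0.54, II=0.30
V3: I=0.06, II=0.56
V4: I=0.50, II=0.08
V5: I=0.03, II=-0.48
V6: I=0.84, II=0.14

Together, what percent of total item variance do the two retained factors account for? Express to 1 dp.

Communalities: 0.3029, 0.3816, 0.3172, 0.2564, 0.2313, 0.7252; Σh² = 2.2146.
Total variance with 6 standardized items is 6, so the solution explains 2.2146/6 = 0.3691 = 36.91%.

36.9%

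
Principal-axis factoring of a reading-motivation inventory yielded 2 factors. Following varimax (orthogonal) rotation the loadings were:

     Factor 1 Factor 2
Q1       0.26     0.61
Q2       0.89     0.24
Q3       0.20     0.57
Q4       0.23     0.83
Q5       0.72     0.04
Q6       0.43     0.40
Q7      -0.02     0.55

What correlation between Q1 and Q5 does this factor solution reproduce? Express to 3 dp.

0.212

r̂ = Σ λ_i·λ_j across factors = (0.26)(0.72) + (0.61)(0.04)
  = +0.1872 +0.0244 = 0.2116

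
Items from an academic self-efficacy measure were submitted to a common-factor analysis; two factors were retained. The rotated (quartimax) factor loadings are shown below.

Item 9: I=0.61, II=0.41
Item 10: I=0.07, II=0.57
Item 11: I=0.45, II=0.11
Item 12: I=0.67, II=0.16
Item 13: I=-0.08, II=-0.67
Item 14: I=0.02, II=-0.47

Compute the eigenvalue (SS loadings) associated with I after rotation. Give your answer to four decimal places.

1.0352

SS loadings for I = 0.61² + 0.07² + 0.45² + 0.67² + (-0.08)² + 0.02² = 0.3721 + 0.0049 + 0.2025 + 0.4489 + 0.0064 + 0.0004 = 1.0352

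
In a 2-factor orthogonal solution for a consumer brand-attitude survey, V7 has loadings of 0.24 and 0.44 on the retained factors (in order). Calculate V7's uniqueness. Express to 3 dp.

h² = 0.24² + 0.44² = 0.0576 + 0.1936 = 0.2512
Uniqueness u² = 1 − h² = 1 − 0.2512 = 0.7488

0.749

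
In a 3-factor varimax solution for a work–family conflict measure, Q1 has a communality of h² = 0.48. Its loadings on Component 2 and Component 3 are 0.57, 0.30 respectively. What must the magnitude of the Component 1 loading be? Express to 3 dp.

0.255

Under orthogonal rotation h² = Σλ², so λ_Component 1² = h² − (0.4149) = 0.48 − 0.4149 = 0.0651.
|λ| = √0.0651 = 0.2551.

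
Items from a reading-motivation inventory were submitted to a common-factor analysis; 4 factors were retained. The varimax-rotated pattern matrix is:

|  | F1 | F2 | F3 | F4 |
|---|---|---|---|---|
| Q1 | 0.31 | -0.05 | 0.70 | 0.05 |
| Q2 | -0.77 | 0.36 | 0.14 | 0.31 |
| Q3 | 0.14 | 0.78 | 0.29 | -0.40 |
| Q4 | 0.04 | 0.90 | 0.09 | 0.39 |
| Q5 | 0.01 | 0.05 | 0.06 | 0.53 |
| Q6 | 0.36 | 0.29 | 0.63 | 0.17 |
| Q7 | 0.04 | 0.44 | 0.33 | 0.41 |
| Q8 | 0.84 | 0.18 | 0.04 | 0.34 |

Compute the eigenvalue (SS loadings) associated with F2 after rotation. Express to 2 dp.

1.86

SS loadings for F2 = (-0.05)² + 0.36² + 0.78² + 0.90² + 0.05² + 0.29² + 0.44² + 0.18² = 0.0025 + 0.1296 + 0.6084 + 0.8100 + 0.0025 + 0.0841 + 0.1936 + 0.0324 = 1.8631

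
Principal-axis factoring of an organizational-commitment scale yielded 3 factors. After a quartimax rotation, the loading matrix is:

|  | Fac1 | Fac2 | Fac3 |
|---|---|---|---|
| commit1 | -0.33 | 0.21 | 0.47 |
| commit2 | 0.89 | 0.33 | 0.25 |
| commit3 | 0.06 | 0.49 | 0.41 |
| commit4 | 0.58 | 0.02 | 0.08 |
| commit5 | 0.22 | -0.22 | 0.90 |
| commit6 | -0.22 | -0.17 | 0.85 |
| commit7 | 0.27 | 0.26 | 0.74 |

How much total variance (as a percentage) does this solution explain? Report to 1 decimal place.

SS loadings by factor: 1.4107, 0.5384, 2.5380; total = 4.4871.
Total variance with 7 standardized items is 7, so the solution explains 4.4871/7 = 0.6410 = 64.10%.

64.1%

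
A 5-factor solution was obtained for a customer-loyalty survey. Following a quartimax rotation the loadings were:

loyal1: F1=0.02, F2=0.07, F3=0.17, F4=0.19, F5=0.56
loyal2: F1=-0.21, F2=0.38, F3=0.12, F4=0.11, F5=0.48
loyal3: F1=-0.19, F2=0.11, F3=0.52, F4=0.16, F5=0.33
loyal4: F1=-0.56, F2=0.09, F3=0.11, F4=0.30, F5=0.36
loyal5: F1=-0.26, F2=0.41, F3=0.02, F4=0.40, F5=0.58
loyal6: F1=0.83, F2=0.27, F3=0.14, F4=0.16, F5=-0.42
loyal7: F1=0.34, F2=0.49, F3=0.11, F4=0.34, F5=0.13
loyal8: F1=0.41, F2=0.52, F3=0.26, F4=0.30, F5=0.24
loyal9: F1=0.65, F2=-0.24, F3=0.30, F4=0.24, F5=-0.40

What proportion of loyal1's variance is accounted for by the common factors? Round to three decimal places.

0.384

h² = 0.02² + 0.07² + 0.17² + 0.19² + 0.56² = 0.0004 + 0.0049 + 0.0289 + 0.0361 + 0.3136 = 0.3839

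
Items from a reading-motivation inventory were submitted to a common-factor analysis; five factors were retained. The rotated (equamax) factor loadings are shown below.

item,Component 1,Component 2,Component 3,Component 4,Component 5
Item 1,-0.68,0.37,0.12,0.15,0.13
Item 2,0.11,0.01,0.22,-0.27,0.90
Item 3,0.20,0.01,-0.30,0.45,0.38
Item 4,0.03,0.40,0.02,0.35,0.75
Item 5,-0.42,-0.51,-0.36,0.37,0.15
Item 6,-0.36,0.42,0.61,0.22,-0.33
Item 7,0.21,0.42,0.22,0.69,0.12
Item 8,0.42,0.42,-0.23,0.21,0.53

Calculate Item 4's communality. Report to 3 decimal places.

0.846

h² = 0.03² + 0.40² + 0.02² + 0.35² + 0.75² = 0.0009 + 0.1600 + 0.0004 + 0.1225 + 0.5625 = 0.8463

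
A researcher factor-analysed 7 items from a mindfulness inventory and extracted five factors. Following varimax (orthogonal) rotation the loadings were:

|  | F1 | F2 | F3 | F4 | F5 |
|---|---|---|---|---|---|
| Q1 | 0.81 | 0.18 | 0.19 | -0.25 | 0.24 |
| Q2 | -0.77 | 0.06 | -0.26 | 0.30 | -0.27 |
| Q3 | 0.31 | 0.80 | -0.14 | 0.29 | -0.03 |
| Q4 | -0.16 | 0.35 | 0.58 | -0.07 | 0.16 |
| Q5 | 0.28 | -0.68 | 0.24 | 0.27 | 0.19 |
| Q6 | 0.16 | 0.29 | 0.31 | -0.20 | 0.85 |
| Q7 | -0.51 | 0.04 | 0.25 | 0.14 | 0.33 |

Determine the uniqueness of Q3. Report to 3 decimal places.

0.159

h² = 0.31² + 0.80² + (-0.14)² + 0.29² + (-0.03)² = 0.0961 + 0.6400 + 0.0196 + 0.0841 + 0.0009 = 0.8407
Uniqueness u² = 1 − h² = 1 − 0.8407 = 0.1593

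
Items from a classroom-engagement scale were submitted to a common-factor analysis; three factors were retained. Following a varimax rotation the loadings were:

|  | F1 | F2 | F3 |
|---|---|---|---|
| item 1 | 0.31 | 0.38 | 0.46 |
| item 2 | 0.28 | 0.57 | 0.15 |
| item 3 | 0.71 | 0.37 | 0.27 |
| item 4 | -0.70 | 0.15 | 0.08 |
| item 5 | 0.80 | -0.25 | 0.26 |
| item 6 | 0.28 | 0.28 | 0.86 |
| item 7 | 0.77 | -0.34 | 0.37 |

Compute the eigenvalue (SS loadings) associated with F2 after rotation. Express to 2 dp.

0.89

SS loadings for F2 = 0.38² + 0.57² + 0.37² + 0.15² + (-0.25)² + 0.28² + (-0.34)² = 0.1444 + 0.3249 + 0.1369 + 0.0225 + 0.0625 + 0.0784 + 0.1156 = 0.8852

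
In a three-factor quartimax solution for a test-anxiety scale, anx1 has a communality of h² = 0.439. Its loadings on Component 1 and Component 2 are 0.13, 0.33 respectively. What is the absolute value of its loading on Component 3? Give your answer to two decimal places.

0.56

Under orthogonal rotation h² = Σλ², so λ_Component 3² = h² − (0.1258) = 0.439 − 0.1258 = 0.3132.
|λ| = √0.3132 = 0.5596.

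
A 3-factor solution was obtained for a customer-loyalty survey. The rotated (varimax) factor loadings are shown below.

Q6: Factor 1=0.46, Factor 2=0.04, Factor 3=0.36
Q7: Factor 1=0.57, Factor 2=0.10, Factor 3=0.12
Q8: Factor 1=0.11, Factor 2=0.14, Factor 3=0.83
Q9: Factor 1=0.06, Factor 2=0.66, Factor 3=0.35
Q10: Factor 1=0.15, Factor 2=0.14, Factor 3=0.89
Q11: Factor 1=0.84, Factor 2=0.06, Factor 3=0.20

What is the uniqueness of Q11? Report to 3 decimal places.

h² = 0.84² + 0.06² + 0.20² = 0.7056 + 0.0036 + 0.0400 = 0.7492
Uniqueness u² = 1 − h² = 1 − 0.7492 = 0.2508

0.251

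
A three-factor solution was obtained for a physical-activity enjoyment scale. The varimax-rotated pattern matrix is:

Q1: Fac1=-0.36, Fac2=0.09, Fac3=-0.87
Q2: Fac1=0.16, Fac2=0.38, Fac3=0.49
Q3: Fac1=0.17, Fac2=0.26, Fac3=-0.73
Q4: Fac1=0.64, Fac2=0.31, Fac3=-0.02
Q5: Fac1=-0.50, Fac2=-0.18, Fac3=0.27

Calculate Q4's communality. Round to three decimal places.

0.506

h² = 0.64² + 0.31² + (-0.02)² = 0.4096 + 0.0961 + 0.0004 = 0.5061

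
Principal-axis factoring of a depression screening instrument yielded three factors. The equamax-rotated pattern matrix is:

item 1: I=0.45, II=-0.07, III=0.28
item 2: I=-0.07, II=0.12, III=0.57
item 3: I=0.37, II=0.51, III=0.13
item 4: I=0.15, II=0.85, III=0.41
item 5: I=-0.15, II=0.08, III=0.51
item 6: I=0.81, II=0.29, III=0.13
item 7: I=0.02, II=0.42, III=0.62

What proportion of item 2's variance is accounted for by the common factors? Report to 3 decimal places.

h² = (-0.07)² + 0.12² + 0.57² = 0.0049 + 0.0144 + 0.3249 = 0.3442

0.344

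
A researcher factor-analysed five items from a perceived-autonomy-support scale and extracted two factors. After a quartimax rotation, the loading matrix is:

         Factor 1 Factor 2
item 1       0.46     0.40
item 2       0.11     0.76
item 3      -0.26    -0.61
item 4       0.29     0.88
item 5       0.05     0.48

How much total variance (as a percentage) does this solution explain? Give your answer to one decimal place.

49.8%

SS loadings by factor: 0.3779, 2.1145; total = 2.4924.
Total variance with 5 standardized items is 5, so the solution explains 2.4924/5 = 0.4985 = 49.85%.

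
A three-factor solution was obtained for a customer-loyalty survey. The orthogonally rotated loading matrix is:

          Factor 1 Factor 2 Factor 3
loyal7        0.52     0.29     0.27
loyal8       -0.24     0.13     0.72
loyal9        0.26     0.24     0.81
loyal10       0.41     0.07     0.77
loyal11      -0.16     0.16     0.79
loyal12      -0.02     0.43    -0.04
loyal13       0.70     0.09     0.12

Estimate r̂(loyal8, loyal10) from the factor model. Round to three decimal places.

r̂ = Σ λ_i·λ_j across factors = (-0.24)(0.41) + (0.13)(0.07) + (0.72)(0.77)
  = -0.0984 +0.0091 +0.5544 = 0.4651

0.465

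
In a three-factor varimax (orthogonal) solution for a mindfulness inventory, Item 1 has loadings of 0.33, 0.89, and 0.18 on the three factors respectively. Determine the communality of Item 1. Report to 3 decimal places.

0.933

h² = 0.33² + 0.89² + 0.18² = 0.1089 + 0.7921 + 0.0324 = 0.9334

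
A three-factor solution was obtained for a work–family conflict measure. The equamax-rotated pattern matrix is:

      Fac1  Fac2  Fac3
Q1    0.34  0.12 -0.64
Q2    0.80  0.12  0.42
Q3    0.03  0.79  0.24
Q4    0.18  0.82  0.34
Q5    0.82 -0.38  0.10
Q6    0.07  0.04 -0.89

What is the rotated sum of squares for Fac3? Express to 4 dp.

1.5613

SS loadings for Fac3 = (-0.64)² + 0.42² + 0.24² + 0.34² + 0.10² + (-0.89)² = 0.4096 + 0.1764 + 0.0576 + 0.1156 + 0.0100 + 0.7921 = 1.5613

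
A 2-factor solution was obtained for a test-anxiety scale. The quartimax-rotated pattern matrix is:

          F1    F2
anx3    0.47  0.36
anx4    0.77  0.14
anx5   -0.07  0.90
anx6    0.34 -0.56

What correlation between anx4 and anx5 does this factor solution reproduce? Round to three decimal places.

r̂ = Σ λ_i·λ_j across factors = (0.77)(-0.07) + (0.14)(0.90)
  = -0.0539 +0.1260 = 0.0721

0.072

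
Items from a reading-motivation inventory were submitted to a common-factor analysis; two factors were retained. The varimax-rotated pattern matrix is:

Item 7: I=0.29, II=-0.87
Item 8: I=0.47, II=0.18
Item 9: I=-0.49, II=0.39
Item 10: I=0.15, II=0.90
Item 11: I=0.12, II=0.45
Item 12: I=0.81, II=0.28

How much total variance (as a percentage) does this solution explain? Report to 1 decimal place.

54.5%

Communalities: 0.8410, 0.2533, 0.3922, 0.8325, 0.2169, 0.7345; Σh² = 3.2704.
Total variance with 6 standardized items is 6, so the solution explains 3.2704/6 = 0.5451 = 54.51%.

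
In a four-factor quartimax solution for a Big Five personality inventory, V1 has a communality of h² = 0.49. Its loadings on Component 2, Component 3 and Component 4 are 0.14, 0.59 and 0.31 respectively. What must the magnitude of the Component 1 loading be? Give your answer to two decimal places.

Under orthogonal rotation h² = Σλ², so λ_Component 1² = h² − (0.4638) = 0.49 − 0.4638 = 0.0262.
|λ| = √0.0262 = 0.1619.

0.16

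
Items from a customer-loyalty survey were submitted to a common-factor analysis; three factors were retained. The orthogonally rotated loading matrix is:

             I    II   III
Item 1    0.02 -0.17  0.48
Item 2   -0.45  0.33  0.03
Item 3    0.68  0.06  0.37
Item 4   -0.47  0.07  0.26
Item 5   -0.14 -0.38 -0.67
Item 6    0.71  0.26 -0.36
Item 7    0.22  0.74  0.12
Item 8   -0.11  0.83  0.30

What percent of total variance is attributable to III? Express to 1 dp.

14.0%

SS loadings for III = 0.48² + 0.03² + 0.37² + 0.26² + (-0.67)² + (-0.36)² + 0.12² + 0.30² = 1.1187
With 8 standardized items, total variance = 8. Proportion = 1.1187/8 = 0.1398 → 13.98%.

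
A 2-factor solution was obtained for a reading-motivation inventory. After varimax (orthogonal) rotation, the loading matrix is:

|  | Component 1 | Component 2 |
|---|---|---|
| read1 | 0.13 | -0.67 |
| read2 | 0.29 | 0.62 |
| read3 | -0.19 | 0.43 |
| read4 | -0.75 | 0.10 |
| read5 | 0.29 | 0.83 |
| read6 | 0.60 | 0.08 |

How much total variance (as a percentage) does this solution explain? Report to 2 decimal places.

47.79%

SS loadings by factor: 1.1437, 1.7235; total = 2.8672.
Total variance with 6 standardized items is 6, so the solution explains 2.8672/6 = 0.4779 = 47.79%.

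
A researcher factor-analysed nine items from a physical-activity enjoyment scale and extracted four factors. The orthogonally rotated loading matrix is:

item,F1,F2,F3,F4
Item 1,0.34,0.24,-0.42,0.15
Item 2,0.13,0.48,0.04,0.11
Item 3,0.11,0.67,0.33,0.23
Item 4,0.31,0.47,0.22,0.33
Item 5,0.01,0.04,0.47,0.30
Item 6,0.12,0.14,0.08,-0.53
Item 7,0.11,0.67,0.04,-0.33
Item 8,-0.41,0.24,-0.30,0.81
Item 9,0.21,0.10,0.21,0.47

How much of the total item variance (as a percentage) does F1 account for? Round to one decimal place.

5.3%

SS loadings for F1 = 0.34² + 0.13² + 0.11² + 0.31² + 0.01² + 0.12² + 0.11² + (-0.41)² + 0.21² = 0.4795
With 9 standardized items, total variance = 9. Proportion = 0.4795/9 = 0.0533 → 5.33%.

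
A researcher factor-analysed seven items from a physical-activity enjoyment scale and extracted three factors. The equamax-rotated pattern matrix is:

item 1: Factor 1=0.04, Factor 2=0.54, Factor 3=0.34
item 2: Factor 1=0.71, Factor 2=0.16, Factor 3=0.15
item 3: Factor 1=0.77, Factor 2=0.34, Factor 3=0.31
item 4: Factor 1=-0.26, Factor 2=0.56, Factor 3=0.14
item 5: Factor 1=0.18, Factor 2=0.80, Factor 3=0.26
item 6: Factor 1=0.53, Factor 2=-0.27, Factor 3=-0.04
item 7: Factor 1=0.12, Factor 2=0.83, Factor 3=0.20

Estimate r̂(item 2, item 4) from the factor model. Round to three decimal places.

-0.074

r̂ = Σ λ_i·λ_j across factors = (0.71)(-0.26) + (0.16)(0.56) + (0.15)(0.14)
  = -0.1846 +0.0896 +0.0210 = -0.0740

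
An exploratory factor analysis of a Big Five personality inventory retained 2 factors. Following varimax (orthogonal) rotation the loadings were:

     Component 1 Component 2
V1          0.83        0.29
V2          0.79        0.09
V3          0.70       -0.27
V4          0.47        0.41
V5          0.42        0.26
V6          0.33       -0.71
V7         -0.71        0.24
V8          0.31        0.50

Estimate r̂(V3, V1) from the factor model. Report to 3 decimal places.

0.503

r̂ = Σ λ_i·λ_j across factors = (0.70)(0.83) + (-0.27)(0.29)
  = +0.5810 -0.0783 = 0.5027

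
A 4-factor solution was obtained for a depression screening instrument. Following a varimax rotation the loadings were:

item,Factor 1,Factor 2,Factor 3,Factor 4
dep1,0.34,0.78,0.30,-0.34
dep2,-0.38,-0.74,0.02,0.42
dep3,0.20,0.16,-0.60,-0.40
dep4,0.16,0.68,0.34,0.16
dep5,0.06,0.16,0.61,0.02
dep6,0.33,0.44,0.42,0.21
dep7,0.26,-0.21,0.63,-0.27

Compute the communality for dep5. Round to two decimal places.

h² = 0.06² + 0.16² + 0.61² + 0.02² = 0.0036 + 0.0256 + 0.3721 + 0.0004 = 0.4017

0.40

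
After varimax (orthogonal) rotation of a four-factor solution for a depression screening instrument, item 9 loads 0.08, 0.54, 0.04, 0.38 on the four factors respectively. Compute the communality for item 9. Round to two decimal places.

0.44

h² = 0.08² + 0.54² + 0.04² + 0.38² = 0.0064 + 0.2916 + 0.0016 + 0.1444 = 0.4440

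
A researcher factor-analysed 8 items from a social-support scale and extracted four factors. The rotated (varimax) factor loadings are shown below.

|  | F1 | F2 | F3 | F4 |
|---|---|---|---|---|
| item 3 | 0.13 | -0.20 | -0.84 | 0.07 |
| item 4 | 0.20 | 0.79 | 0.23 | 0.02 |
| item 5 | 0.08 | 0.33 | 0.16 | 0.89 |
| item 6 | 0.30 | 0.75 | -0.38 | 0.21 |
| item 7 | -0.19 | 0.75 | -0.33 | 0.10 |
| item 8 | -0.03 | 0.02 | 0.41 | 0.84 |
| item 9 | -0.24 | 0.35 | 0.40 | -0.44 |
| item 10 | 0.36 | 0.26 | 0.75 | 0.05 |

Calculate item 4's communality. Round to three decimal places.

h² = 0.20² + 0.79² + 0.23² + 0.02² = 0.0400 + 0.6241 + 0.0529 + 0.0004 = 0.7174

0.717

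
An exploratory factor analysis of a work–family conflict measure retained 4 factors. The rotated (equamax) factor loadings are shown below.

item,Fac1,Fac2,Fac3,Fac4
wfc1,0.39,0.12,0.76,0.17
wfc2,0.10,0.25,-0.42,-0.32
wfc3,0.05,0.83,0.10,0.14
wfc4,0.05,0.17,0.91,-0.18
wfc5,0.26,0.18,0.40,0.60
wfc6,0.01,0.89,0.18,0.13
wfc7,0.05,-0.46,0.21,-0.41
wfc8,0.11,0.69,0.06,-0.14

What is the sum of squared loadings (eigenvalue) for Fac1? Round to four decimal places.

SS loadings for Fac1 = 0.39² + 0.10² + 0.05² + 0.05² + 0.26² + 0.01² + 0.05² + 0.11² = 0.1521 + 0.0100 + 0.0025 + 0.0025 + 0.0676 + 0.0001 + 0.0025 + 0.0121 = 0.2494

0.2494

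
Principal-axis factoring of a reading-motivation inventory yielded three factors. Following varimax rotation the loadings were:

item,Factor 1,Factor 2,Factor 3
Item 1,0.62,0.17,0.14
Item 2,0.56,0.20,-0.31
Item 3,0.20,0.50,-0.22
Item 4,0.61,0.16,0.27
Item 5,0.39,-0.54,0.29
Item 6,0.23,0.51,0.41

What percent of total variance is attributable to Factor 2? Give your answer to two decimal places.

14.94%

SS loadings for Factor 2 = 0.17² + 0.20² + 0.50² + 0.16² + (-0.54)² + 0.51² = 0.8962
With 6 standardized items, total variance = 6. Proportion = 0.8962/6 = 0.1494 → 14.94%.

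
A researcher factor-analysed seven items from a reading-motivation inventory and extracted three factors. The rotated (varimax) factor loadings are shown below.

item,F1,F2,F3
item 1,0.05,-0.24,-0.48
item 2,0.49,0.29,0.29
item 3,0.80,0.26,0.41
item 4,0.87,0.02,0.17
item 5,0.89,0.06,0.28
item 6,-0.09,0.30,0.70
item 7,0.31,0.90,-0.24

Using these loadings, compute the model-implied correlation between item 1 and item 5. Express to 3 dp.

r̂ = Σ λ_i·λ_j across factors = (0.05)(0.89) + (-0.24)(0.06) + (-0.48)(0.28)
  = +0.0445 -0.0144 -0.1344 = -0.1043

-0.104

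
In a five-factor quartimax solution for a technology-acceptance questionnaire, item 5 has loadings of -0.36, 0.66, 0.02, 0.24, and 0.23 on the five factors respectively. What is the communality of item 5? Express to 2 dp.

h² = (-0.36)² + 0.66² + 0.02² + 0.24² + 0.23² = 0.1296 + 0.4356 + 0.0004 + 0.0576 + 0.0529 = 0.6761

0.68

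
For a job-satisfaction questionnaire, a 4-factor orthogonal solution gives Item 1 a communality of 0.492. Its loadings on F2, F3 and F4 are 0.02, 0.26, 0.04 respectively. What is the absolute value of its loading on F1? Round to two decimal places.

Under orthogonal rotation h² = Σλ², so λ_F1² = h² − (0.0696) = 0.492 − 0.0696 = 0.4224.
|λ| = √0.4224 = 0.6499.

0.65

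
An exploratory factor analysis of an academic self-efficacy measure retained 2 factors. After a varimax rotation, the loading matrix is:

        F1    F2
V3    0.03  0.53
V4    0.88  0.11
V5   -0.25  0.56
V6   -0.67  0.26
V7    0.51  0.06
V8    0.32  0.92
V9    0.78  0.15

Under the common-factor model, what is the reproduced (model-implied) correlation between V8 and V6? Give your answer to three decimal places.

0.025

r̂ = Σ λ_i·λ_j across factors = (0.32)(-0.67) + (0.92)(0.26)
  = -0.2144 +0.2392 = 0.0248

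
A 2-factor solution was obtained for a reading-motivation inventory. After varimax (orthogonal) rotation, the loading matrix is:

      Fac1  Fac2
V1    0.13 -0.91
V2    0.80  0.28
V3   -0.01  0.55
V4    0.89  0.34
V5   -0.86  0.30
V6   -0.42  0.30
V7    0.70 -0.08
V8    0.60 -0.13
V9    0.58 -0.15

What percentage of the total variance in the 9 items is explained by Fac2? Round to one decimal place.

SS loadings for Fac2 = (-0.91)² + 0.28² + 0.55² + 0.34² + 0.30² + 0.30² + (-0.08)² + (-0.13)² + (-0.15)² = 1.5504
With 9 standardized items, total variance = 9. Proportion = 1.5504/9 = 0.1723 → 17.23%.

17.2%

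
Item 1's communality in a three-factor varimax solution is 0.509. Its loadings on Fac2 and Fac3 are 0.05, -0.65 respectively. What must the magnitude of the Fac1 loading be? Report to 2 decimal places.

0.29

Under orthogonal rotation h² = Σλ², so λ_Fac1² = h² − (0.4250) = 0.509 − 0.4250 = 0.0840.
|λ| = √0.0840 = 0.2898.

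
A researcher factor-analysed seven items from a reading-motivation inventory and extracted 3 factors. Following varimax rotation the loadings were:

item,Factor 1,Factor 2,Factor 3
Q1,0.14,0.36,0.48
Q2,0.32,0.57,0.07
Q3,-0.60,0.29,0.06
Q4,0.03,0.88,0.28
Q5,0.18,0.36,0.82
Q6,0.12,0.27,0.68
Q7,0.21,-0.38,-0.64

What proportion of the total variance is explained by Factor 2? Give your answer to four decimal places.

0.2371

SS loadings for Factor 2 = 0.36² + 0.57² + 0.29² + 0.88² + 0.36² + 0.27² + (-0.38)² = 1.6599
Proportion of variance = 1.6599 / 7 = 0.2371.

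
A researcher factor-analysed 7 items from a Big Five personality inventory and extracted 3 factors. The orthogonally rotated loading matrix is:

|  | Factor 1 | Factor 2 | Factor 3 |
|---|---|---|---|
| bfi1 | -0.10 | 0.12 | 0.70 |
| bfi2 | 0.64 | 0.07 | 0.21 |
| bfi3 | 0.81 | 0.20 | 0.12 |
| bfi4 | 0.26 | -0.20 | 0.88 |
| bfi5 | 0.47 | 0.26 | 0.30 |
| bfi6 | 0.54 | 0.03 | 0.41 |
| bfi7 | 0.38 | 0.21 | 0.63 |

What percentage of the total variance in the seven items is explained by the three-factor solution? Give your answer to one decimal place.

Communalities: 0.5144, 0.4586, 0.7105, 0.8820, 0.3785, 0.4606, 0.5854; Σh² = 3.9900.
Total variance with 7 standardized items is 7, so the solution explains 3.9900/7 = 0.5700 = 57.00%.

57.0%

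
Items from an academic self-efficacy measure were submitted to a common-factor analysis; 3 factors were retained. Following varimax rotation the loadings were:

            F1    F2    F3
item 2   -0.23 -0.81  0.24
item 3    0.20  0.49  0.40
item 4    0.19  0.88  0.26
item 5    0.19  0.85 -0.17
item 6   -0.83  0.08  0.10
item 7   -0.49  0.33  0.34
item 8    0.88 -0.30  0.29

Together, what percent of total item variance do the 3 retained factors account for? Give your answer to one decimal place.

Communalities: 0.7666, 0.4401, 0.8781, 0.7875, 0.7053, 0.4646, 0.9485; Σh² = 4.9907.
Total variance with 7 standardized items is 7, so the solution explains 4.9907/7 = 0.7130 = 71.30%.

71.3%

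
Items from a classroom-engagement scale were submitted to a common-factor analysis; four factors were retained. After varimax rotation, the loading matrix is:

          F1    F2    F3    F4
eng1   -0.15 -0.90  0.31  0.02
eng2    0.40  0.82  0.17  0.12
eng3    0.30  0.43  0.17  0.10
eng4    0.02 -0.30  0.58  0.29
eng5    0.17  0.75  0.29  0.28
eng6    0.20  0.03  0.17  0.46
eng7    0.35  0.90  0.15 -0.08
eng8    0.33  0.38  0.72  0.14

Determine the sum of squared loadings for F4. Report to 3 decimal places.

0.425

SS loadings for F4 = 0.02² + 0.12² + 0.10² + 0.29² + 0.28² + 0.46² + (-0.08)² + 0.14² = 0.0004 + 0.0144 + 0.0100 + 0.0841 + 0.0784 + 0.2116 + 0.0064 + 0.0196 = 0.4249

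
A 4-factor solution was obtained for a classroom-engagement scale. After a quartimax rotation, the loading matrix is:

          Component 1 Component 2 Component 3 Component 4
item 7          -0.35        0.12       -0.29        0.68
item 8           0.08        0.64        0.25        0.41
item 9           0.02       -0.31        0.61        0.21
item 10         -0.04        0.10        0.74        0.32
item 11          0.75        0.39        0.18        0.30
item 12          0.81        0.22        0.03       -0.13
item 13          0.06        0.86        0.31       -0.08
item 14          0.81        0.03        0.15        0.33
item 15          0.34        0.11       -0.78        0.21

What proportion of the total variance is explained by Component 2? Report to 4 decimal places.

0.1648

SS loadings for Component 2 = 0.12² + 0.64² + (-0.31)² + 0.10² + 0.39² + 0.22² + 0.86² + 0.03² + 0.11² = 1.4832
Proportion of variance = 1.4832 / 9 = 0.1648.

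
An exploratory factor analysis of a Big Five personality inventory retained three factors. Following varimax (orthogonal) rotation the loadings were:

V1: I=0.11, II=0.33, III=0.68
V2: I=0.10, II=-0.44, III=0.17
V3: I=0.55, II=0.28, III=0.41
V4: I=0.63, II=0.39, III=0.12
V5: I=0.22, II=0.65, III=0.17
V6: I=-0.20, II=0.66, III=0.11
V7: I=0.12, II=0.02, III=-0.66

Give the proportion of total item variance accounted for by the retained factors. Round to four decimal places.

SS loadings by factor: 0.8243, 1.3915, 1.1504; total = 3.3662.
Total variance with 7 standardized items is 7, so the solution explains 3.3662/7 = 0.4809.

0.4809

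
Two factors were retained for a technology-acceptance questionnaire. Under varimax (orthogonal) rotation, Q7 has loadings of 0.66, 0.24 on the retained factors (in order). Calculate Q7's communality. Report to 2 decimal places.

0.49

h² = 0.66² + 0.24² = 0.4356 + 0.0576 = 0.4932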